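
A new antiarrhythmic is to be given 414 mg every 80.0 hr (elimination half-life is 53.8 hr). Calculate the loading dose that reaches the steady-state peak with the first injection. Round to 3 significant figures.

644 mg

k = ln 2 / 53.8 = 0.01288 hr⁻¹
Accumulation ratio R = 1 / (1 − e^(−kτ)) = 1 / (1 − e^(−0.01288×80.0)) = 1 / (1 − 0.3568) = 1.555
Loading dose = maintenance dose × R = 414 × 1.555 ≈ 644 mg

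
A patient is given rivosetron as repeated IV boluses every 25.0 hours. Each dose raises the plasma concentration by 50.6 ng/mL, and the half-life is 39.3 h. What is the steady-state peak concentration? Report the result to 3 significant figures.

k = ln 2 / 39.3 = 0.01764 h⁻¹
Fraction remaining after one interval: e^(−kτ) = e^(−0.01764 × 25.0) = 0.6434
R = 1 / (1 − 0.6434) = 2.805
Css,max = 50.6 × 2.805 ≈ 142 ng/mL

142 ng/mL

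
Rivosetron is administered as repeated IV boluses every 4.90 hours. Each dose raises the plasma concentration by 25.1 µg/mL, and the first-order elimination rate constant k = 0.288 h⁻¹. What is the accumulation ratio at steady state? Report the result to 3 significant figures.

1.32

Fraction remaining after one interval: e^(−kτ) = e^(−0.2880 × 4.90) = 0.2439
R = 1 / (1 − 0.2439) = 1 / 0.7561 ≈ 1.32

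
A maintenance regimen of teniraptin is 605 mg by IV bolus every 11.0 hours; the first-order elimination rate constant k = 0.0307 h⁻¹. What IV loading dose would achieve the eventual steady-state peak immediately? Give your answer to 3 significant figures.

Accumulation ratio R = 1 / (1 − e^(−kτ)) = 1 / (1 − e^(−0.03070×11.0)) = 1 / (1 − 0.7134) = 3.489
Loading dose = maintenance dose × R = 605 × 3.489 ≈ 2110 mg

2110 mg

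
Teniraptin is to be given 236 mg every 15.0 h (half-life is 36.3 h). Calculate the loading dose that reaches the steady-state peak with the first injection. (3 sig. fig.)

k = ln 2 / 36.3 = 0.01909 h⁻¹
Accumulation ratio R = 1 / (1 − e^(−kτ)) = 1 / (1 − e^(−0.01909×15.0)) = 1 / (1 − 0.7509) = 4.015
Loading dose = maintenance dose × R = 236 × 4.015 ≈ 948 mg

948 mg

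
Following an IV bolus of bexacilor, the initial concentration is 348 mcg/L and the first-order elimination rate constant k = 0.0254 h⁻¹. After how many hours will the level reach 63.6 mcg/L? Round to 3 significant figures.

66.9 hours

C(t) = C₀ e^(−kt)  ⇒  t = ln(C₀/C) / k
t = ln(348/63.6) / 0.02540 = 1.700 / 0.02540 ≈ 66.9 hours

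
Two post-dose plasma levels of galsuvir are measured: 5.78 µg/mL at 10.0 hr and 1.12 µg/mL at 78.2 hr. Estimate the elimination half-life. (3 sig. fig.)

k = ln(C₁/C₂) / (t₂ − t₁) = ln(5.78/1.12) / (78.2 − 10.0)
  = 1.641 / 68.20 = 0.02406 hr⁻¹
t½ = ln 2 / k = ln 2 / 0.02406 ≈ 28.8 hours

28.8 hours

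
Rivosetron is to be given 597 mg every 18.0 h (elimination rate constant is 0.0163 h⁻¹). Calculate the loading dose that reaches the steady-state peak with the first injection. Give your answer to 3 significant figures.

Accumulation ratio R = 1 / (1 − e^(−kτ)) = 1 / (1 − e^(−0.01630×18.0)) = 1 / (1 − 0.7457) = 3.933
Loading dose = maintenance dose × R = 597 × 3.933 ≈ 2350 mg

2350 mg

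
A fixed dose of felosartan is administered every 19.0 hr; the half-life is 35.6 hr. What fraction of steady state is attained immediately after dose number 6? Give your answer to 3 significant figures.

0.891

k = ln 2 / 35.6 = 0.01947 hr⁻¹
f_n = 1 − e^(−nkτ) = 1 − e^(−6 × 0.01947 × 19.0) = 1 − e^(−2.220) = 1 − 0.1086 ≈ 0.891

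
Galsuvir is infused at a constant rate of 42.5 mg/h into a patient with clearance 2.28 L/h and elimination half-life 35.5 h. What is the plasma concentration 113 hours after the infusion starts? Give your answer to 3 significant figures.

16.6 mg/L

Css = rate / CL = 42.5 / 2.28 = 18.64 mg/L
k = ln 2 / 35.5 = 0.01953 h⁻¹
C(t) = Css (1 − e^(−kt)) = 18.64 × (1 − e^(−2.206)) = 18.64 × 0.8899 ≈ 16.6 mg/L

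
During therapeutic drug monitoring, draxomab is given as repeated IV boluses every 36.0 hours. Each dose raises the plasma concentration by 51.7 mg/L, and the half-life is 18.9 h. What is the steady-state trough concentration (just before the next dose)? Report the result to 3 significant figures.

18.8 mg/L

k = ln 2 / 18.9 = 0.03667 h⁻¹
Fraction remaining after one interval: e^(−kτ) = e^(−0.03667 × 36.0) = 0.2671
R = 1 / (1 − 0.2671) = 1.364
Css,max = 51.7 × 1.364 = 70.54 mg/L
Css,min = Css,max × e^(−kτ) = 70.54 × 0.2671 ≈ 18.8 mg/L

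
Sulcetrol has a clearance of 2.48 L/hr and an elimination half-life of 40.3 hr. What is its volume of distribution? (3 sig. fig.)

k = ln 2 / t½ = ln 2 / 40.3 = 0.01720 hr⁻¹
V = CL / k = 2.48 / 0.01720 ≈ 144 L

144 L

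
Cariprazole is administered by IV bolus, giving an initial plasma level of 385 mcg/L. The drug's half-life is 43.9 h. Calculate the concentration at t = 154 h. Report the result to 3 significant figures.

33.8 mcg/L

k = ln 2 / 43.9 = 0.01579 h⁻¹
154 h is 3.508 half-lives, so C = 385 × (1/2)^3.508 = 385 × 0.08790 ≈ 33.8 mcg/L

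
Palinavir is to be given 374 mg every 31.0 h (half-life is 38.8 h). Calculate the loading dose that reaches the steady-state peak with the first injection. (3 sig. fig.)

880 mg

k = ln 2 / 38.8 = 0.01786 h⁻¹
Accumulation ratio R = 1 / (1 − e^(−kτ)) = 1 / (1 − e^(−0.01786×31.0)) = 1 / (1 − 0.5748) = 2.352
Loading dose = maintenance dose × R = 374 × 2.352 ≈ 880 mg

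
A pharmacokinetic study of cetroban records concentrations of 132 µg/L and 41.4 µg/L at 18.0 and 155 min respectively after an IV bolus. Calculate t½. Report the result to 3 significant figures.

81.9 minutes

k = ln(C₁/C₂) / (t₂ − t₁) = ln(132/41.4) / (155 − 18.0)
  = 1.160 / 137.0 = 0.008464 min⁻¹
t½ = ln 2 / k = ln 2 / 0.008464 ≈ 81.9 minutes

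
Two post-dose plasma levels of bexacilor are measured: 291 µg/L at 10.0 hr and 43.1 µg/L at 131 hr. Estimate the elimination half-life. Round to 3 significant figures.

k = ln(C₁/C₂) / (t₂ − t₁) = ln(291/43.1) / (131 − 10.0)
  = 1.910 / 121.0 = 0.01578 hr⁻¹
t½ = ln 2 / k = ln 2 / 0.01578 ≈ 43.9 hours

43.9 hours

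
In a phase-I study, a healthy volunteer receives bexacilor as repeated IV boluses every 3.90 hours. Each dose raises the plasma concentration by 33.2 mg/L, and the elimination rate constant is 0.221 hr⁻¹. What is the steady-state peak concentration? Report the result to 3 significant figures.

57.5 mg/L

Fraction remaining after one interval: e^(−kτ) = e^(−0.2210 × 3.90) = 0.4224
R = 1 / (1 − 0.4224) = 1.731
Css,max = 33.2 × 1.731 ≈ 57.5 mg/L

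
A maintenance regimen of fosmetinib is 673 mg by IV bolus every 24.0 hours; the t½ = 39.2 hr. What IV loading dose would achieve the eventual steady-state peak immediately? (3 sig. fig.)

k = ln 2 / 39.2 = 0.01768 hr⁻¹
Accumulation ratio R = 1 / (1 − e^(−kτ)) = 1 / (1 − e^(−0.01768×24.0)) = 1 / (1 − 0.6542) = 2.892
Loading dose = maintenance dose × R = 673 × 2.892 ≈ 1950 mg

1950 mg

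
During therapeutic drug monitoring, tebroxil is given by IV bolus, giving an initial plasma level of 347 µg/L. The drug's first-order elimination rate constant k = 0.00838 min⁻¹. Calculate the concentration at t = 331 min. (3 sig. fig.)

21.7 µg/L

C(t) = C₀ e^(−kt) = 347 × e^(−0.008380 × 331) = 347 × e^(−2.774) = 347 × 0.06243 ≈ 21.7 µg/L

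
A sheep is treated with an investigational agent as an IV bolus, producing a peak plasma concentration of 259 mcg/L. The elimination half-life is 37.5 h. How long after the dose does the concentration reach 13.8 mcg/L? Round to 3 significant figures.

159 hours

k = ln 2 / 37.5 = 0.01848 h⁻¹
C(t) = C₀ e^(−kt)  ⇒  t = ln(C₀/C) / k
t = ln(259/13.8) / 0.01848 = 2.932 / 0.01848 ≈ 159 hours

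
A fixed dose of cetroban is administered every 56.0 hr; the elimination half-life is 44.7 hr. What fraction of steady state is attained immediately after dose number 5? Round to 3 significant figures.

0.987

k = ln 2 / 44.7 = 0.01551 hr⁻¹
f_n = 1 − e^(−nkτ) = 1 − e^(−5 × 0.01551 × 56.0) = 1 − e^(−4.342) = 1 − 0.01301 ≈ 0.987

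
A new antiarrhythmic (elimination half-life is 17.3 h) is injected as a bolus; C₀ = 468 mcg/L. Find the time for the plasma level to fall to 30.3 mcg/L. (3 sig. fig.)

k = ln 2 / 17.3 = 0.04007 h⁻¹
C(t) = C₀ e^(−kt)  ⇒  t = ln(C₀/C) / k
t = ln(468/30.3) / 0.04007 = 2.737 / 0.04007 ≈ 68.3 hours

68.3 hours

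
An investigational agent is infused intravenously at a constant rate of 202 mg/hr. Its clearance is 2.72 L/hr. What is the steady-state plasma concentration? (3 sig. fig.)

74.3 µg/mL

Css = infusion rate / CL = 202 / 2.72 ≈ 74.3 µg/mL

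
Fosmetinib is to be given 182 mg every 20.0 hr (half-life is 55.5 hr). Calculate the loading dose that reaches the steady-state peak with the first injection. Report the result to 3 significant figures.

k = ln 2 / 55.5 = 0.01249 hr⁻¹
Accumulation ratio R = 1 / (1 − e^(−kτ)) = 1 / (1 − e^(−0.01249×20.0)) = 1 / (1 − 0.7790) = 4.524
Loading dose = maintenance dose × R = 182 × 4.524 ≈ 823 mg

823 mg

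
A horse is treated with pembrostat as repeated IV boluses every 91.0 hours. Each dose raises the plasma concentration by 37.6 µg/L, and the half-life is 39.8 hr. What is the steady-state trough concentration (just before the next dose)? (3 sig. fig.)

k = ln 2 / 39.8 = 0.01742 hr⁻¹
Fraction remaining after one interval: e^(−kτ) = e^(−0.01742 × 91.0) = 0.2050
R = 1 / (1 − 0.2050) = 1.258
Css,max = 37.6 × 1.258 = 47.29 µg/L
Css,min = Css,max × e^(−kτ) = 47.29 × 0.2050 ≈ 9.69 µg/L

9.69 µg/L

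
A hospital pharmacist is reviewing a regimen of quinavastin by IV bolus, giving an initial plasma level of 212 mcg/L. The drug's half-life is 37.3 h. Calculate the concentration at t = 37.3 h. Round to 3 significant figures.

106 mcg/L

k = ln 2 / 37.3 = 0.01858 h⁻¹
C(t) = C₀ e^(−kt) = 212 × e^(−0.01858 × 37.3) = 212 × e^(−0.6931) = 212 × 0.5000 ≈ 106 mcg/L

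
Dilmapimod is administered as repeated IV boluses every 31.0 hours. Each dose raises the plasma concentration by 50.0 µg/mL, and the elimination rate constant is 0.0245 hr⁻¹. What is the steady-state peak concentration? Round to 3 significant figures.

94.0 µg/mL

Fraction remaining after one interval: e^(−kτ) = e^(−0.02450 × 31.0) = 0.4679
R = 1 / (1 − 0.4679) = 1.879
Css,max = 50.0 × 1.879 ≈ 94.0 µg/mL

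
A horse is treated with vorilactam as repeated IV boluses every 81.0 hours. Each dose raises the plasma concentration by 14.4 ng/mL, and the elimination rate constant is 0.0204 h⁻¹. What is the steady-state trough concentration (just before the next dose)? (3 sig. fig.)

3.41 ng/mL

Fraction remaining after one interval: e^(−kτ) = e^(−0.02040 × 81.0) = 0.1916
R = 1 / (1 − 0.1916) = 1.237
Css,max = 14.4 × 1.237 = 17.81 ng/mL
Css,min = Css,max × e^(−kτ) = 17.81 × 0.1916 ≈ 3.41 ng/mL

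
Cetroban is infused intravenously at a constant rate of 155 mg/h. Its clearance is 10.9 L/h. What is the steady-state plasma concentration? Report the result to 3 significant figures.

14.2 mg/L

Css = infusion rate / CL = 155 / 10.9 ≈ 14.2 mg/L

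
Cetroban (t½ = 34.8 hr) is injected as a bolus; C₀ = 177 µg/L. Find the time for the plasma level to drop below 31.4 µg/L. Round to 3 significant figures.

k = ln 2 / 34.8 = 0.01992 hr⁻¹
C(t) = C₀ e^(−kt)  ⇒  t = ln(C₀/C) / k
t = ln(177/31.4) / 0.01992 = 1.729 / 0.01992 ≈ 86.8 hours

86.8 hours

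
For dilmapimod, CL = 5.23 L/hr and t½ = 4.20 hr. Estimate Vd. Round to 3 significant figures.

k = ln 2 / t½ = ln 2 / 4.20 = 0.1650 hr⁻¹
V = CL / k = 5.23 / 0.1650 ≈ 31.7 L

31.7 L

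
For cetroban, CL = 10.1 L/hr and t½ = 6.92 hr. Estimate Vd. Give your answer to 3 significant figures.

k = ln 2 / t½ = ln 2 / 6.92 = 0.1002 hr⁻¹
V = CL / k = 10.1 / 0.1002 ≈ 101 L

101 L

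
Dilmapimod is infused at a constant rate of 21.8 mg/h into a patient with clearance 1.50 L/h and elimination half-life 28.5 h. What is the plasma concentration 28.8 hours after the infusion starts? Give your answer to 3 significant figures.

7.32 mg/L

Css = rate / CL = 21.8 / 1.50 = 14.53 mg/L
k = ln 2 / 28.5 = 0.02432 h⁻¹
C(t) = Css (1 − e^(−kt)) = 14.53 × (1 − e^(−0.7004)) = 14.53 × 0.5036 ≈ 7.32 mg/L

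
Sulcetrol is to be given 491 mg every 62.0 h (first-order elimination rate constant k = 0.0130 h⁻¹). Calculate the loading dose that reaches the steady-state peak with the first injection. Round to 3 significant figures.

887 mg

Accumulation ratio R = 1 / (1 − e^(−kτ)) = 1 / (1 − e^(−0.01300×62.0)) = 1 / (1 − 0.4466) = 1.807
Loading dose = maintenance dose × R = 491 × 1.807 ≈ 887 mg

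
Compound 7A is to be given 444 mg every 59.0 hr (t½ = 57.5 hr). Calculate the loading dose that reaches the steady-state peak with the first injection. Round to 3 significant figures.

k = ln 2 / 57.5 = 0.01205 hr⁻¹
Accumulation ratio R = 1 / (1 − e^(−kτ)) = 1 / (1 − e^(−0.01205×59.0)) = 1 / (1 − 0.4910) = 1.965
Loading dose = maintenance dose × R = 444 × 1.965 ≈ 872 mg

872 mg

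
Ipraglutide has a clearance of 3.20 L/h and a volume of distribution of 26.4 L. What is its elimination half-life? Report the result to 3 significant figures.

5.72 hours

k = CL / V = 3.20 / 26.4 = 0.1212 h⁻¹
t½ = ln 2 / k = ln 2 / 0.1212 ≈ 5.72 hours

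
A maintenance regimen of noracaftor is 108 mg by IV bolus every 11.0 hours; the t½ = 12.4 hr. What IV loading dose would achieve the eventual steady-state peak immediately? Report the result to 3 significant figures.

235 mg

k = ln 2 / 12.4 = 0.05590 hr⁻¹
Accumulation ratio R = 1 / (1 − e^(−kτ)) = 1 / (1 − e^(−0.05590×11.0)) = 1 / (1 − 0.5407) = 2.177
Loading dose = maintenance dose × R = 108 × 2.177 ≈ 235 mg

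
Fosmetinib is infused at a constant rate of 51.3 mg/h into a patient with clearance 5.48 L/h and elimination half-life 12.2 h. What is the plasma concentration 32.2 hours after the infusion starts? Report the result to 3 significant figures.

7.86 µg/mL

Css = rate / CL = 51.3 / 5.48 = 9.361 µg/mL
k = ln 2 / 12.2 = 0.05682 h⁻¹
C(t) = Css (1 − e^(−kt)) = 9.361 × (1 − e^(−1.829)) = 9.361 × 0.8395 ≈ 7.86 µg/mL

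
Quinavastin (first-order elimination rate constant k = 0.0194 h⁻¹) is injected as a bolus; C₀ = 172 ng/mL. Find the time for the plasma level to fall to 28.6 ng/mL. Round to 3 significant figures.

92.5 hours

C(t) = C₀ e^(−kt)  ⇒  t = ln(C₀/C) / k
t = ln(172/28.6) / 0.01940 = 1.794 / 0.01940 ≈ 92.5 hours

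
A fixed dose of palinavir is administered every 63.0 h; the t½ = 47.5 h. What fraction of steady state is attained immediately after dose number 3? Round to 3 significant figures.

0.937

k = ln 2 / 47.5 = 0.01459 h⁻¹
f_n = 1 − e^(−nkτ) = 1 − e^(−3 × 0.01459 × 63.0) = 1 − e^(−2.758) = 1 − 0.06342 ≈ 0.937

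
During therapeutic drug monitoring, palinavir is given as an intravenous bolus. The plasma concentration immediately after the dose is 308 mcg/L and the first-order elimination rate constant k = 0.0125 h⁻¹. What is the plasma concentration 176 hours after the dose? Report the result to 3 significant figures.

C(t) = C₀ e^(−kt) = 308 × e^(−0.01250 × 176) = 308 × e^(−2.200) = 308 × 0.1108 ≈ 34.1 mcg/L

34.1 mcg/L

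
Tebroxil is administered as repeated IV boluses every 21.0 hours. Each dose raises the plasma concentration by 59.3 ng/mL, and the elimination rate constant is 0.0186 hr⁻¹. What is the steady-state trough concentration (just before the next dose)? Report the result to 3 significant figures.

124 ng/mL

Fraction remaining after one interval: e^(−kτ) = e^(−0.01860 × 21.0) = 0.6767
R = 1 / (1 − 0.6767) = 3.093
Css,max = 59.3 × 3.093 = 183.4 ng/mL
Css,min = Css,max × e^(−kτ) = 183.4 × 0.6767 ≈ 124 ng/mL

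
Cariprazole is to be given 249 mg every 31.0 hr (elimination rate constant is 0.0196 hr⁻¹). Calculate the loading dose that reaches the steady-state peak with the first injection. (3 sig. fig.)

Accumulation ratio R = 1 / (1 − e^(−kτ)) = 1 / (1 − e^(−0.01960×31.0)) = 1 / (1 − 0.5447) = 2.196
Loading dose = maintenance dose × R = 249 × 2.196 ≈ 547 mg

547 mg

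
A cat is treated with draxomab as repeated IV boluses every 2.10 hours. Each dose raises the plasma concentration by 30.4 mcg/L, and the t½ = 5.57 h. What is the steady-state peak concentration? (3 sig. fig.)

k = ln 2 / 5.57 = 0.1244 h⁻¹
Fraction remaining after one interval: e^(−kτ) = e^(−0.1244 × 2.10) = 0.7700
R = 1 / (1 − 0.7700) = 4.348
Css,max = 30.4 × 4.348 ≈ 132 mcg/L

132 mcg/L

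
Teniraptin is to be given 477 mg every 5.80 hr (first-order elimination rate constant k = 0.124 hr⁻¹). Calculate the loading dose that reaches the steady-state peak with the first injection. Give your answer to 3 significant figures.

Accumulation ratio R = 1 / (1 − e^(−kτ)) = 1 / (1 − e^(−0.1240×5.80)) = 1 / (1 − 0.4871) = 1.950
Loading dose = maintenance dose × R = 477 × 1.950 ≈ 930 mg

930 mg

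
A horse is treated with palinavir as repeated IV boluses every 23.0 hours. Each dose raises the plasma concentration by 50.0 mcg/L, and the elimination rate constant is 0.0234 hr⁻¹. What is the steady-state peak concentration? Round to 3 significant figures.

Fraction remaining after one interval: e^(−kτ) = e^(−0.02340 × 23.0) = 0.5838
R = 1 / (1 − 0.5838) = 2.403
Css,max = 50.0 × 2.403 ≈ 120 mcg/L

120 mcg/L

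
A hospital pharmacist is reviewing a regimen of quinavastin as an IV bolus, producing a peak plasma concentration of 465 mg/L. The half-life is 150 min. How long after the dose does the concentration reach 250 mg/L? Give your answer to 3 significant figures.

134 minutes

k = ln 2 / 150 = 0.004621 min⁻¹
C(t) = C₀ e^(−kt)  ⇒  t = ln(C₀/C) / k
t = ln(465/250) / 0.004621 = 0.6206 / 0.004621 ≈ 134 minutes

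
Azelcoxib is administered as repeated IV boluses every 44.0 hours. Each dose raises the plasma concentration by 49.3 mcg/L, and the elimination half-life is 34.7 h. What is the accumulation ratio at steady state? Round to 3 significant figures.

k = ln 2 / 34.7 = 0.01998 h⁻¹
Fraction remaining after one interval: e^(−kτ) = e^(−0.01998 × 44.0) = 0.4152
R = 1 / (1 − 0.4152) = 1 / 0.5848 ≈ 1.71

1.71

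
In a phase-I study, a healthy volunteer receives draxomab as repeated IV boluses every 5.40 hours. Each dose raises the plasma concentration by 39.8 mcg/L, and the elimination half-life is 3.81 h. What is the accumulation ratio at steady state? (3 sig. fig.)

k = ln 2 / 3.81 = 0.1819 h⁻¹
Fraction remaining after one interval: e^(−kτ) = e^(−0.1819 × 5.40) = 0.3744
R = 1 / (1 − 0.3744) = 1 / 0.6256 ≈ 1.60

1.60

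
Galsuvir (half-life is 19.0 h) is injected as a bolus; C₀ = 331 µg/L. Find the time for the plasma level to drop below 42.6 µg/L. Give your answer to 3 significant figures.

k = ln 2 / 19.0 = 0.03648 h⁻¹
C(t) = C₀ e^(−kt)  ⇒  t = ln(C₀/C) / k
t = ln(331/42.6) / 0.03648 = 2.050 / 0.03648 ≈ 56.2 hours

56.2 hours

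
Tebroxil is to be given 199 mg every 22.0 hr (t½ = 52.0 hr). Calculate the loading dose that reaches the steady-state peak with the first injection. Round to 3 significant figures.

783 mg

k = ln 2 / 52.0 = 0.01333 hr⁻¹
Accumulation ratio R = 1 / (1 − e^(−kτ)) = 1 / (1 − e^(−0.01333×22.0)) = 1 / (1 − 0.7458) = 3.934
Loading dose = maintenance dose × R = 199 × 3.934 ≈ 783 mg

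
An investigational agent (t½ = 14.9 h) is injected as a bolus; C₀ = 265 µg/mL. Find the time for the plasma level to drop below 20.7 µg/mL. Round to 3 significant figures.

54.8 hours

k = ln 2 / 14.9 = 0.04652 h⁻¹
C(t) = C₀ e^(−kt)  ⇒  t = ln(C₀/C) / k
t = ln(265/20.7) / 0.04652 = 2.550 / 0.04652 ≈ 54.8 hours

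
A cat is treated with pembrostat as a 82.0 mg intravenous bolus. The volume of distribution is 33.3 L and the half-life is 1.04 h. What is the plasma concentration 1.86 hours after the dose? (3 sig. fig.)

0.713 mg/L

C₀ = dose / V = 82.0 / 33.3 = 2.462 mg/L
k = ln 2 / 1.04 = 0.6665 h⁻¹
C(t) = C₀ e^(−kt) = 2.462 × e^(−0.6665 × 1.86) = 2.462 × e^(−1.240) = 2.462 × 0.2895 ≈ 0.713 mg/L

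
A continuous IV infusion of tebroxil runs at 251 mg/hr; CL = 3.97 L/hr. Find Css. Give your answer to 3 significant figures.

63.2 µg/mL

Css = infusion rate / CL = 251 / 3.97 ≈ 63.2 µg/mL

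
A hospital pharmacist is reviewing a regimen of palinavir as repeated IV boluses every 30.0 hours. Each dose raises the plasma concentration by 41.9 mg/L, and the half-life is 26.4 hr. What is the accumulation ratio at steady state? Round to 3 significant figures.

1.83

k = ln 2 / 26.4 = 0.02626 hr⁻¹
Fraction remaining after one interval: e^(−kτ) = e^(−0.02626 × 30.0) = 0.4549
R = 1 / (1 − 0.4549) = 1 / 0.5451 ≈ 1.83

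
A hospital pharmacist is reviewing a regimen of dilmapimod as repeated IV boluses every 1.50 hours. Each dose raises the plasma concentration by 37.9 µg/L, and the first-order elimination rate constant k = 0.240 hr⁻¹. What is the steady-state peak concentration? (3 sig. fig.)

Fraction remaining after one interval: e^(−kτ) = e^(−0.2400 × 1.50) = 0.6977
R = 1 / (1 − 0.6977) = 3.308
Css,max = 37.9 × 3.308 ≈ 125 µg/L

125 µg/L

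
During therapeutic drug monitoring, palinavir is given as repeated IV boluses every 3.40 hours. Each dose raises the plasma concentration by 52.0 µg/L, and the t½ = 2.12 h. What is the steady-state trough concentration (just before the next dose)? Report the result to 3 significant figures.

k = ln 2 / 2.12 = 0.3270 h⁻¹
Fraction remaining after one interval: e^(−kτ) = e^(−0.3270 × 3.40) = 0.3290
R = 1 / (1 − 0.3290) = 1.490
Css,max = 52.0 × 1.490 = 77.50 µg/L
Css,min = Css,max × e^(−kτ) = 77.50 × 0.3290 ≈ 25.5 µg/L

25.5 µg/L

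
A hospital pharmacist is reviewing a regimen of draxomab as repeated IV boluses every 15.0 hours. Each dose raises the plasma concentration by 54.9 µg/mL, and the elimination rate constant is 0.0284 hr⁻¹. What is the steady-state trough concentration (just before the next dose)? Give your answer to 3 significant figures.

Fraction remaining after one interval: e^(−kτ) = e^(−0.02840 × 15.0) = 0.6531
R = 1 / (1 − 0.6531) = 2.883
Css,max = 54.9 × 2.883 = 158.3 µg/mL
Css,min = Css,max × e^(−kτ) = 158.3 × 0.6531 ≈ 103 µg/mL

103 µg/mL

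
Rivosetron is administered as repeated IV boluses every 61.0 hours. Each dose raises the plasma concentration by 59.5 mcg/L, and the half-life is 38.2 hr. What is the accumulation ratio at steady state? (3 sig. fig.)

1.49

k = ln 2 / 38.2 = 0.01815 hr⁻¹
Fraction remaining after one interval: e^(−kτ) = e^(−0.01815 × 61.0) = 0.3306
R = 1 / (1 − 0.3306) = 1 / 0.6694 ≈ 1.49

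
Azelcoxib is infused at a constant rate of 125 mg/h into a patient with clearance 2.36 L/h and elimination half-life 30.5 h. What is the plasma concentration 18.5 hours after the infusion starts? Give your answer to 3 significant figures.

Css = rate / CL = 125 / 2.36 = 52.97 µg/mL
k = ln 2 / 30.5 = 0.02273 h⁻¹
C(t) = Css (1 − e^(−kt)) = 52.97 × (1 − e^(−0.4204)) = 52.97 × 0.3432 ≈ 18.2 µg/mL

18.2 µg/mL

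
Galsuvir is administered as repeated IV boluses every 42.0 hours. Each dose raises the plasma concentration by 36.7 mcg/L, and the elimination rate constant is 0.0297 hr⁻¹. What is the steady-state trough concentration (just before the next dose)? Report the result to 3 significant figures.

Fraction remaining after one interval: e^(−kτ) = e^(−0.02970 × 42.0) = 0.2873
R = 1 / (1 − 0.2873) = 1.403
Css,max = 36.7 × 1.403 = 51.49 mcg/L
Css,min = Css,max × e^(−kτ) = 51.49 × 0.2873 ≈ 14.8 mcg/L

14.8 mcg/L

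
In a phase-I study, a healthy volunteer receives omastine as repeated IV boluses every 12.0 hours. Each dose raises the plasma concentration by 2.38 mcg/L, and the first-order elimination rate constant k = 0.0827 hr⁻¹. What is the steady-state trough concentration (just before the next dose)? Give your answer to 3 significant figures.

Fraction remaining after one interval: e^(−kτ) = e^(−0.08270 × 12.0) = 0.3707
R = 1 / (1 − 0.3707) = 1.589
Css,max = 2.38 × 1.589 = 3.782 mcg/L
Css,min = Css,max × e^(−kτ) = 3.782 × 0.3707 ≈ 1.40 mcg/L

1.40 mcg/L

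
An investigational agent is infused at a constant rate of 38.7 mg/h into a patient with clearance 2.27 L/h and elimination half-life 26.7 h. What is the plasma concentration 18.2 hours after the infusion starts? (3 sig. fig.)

Css = rate / CL = 38.7 / 2.27 = 17.05 µg/mL
k = ln 2 / 26.7 = 0.02596 h⁻¹
C(t) = Css (1 − e^(−kt)) = 17.05 × (1 − e^(−0.4725)) = 17.05 × 0.3765 ≈ 6.42 µg/mL

6.42 µg/mL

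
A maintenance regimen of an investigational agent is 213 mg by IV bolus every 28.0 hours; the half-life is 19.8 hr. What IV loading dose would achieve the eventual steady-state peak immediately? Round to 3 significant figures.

341 mg

k = ln 2 / 19.8 = 0.03501 hr⁻¹
Accumulation ratio R = 1 / (1 − e^(−kτ)) = 1 / (1 − e^(−0.03501×28.0)) = 1 / (1 − 0.3752) = 1.601
Loading dose = maintenance dose × R = 213 × 1.601 ≈ 341 mg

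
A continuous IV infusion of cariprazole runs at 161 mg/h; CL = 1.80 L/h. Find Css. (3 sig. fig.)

Css = infusion rate / CL = 161 / 1.80 ≈ 89.4 µg/mL

89.4 µg/mL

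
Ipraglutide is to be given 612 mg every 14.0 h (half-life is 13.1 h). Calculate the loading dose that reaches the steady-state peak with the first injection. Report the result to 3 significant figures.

k = ln 2 / 13.1 = 0.05291 h⁻¹
Accumulation ratio R = 1 / (1 − e^(−kτ)) = 1 / (1 − e^(−0.05291×14.0)) = 1 / (1 − 0.4767) = 1.911
Loading dose = maintenance dose × R = 612 × 1.911 ≈ 1170 mg

1170 mg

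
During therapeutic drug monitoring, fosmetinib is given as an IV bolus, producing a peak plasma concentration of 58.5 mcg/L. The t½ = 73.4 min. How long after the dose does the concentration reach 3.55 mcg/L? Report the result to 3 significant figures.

k = ln 2 / 73.4 = 0.009443 min⁻¹
C(t) = C₀ e^(−kt)  ⇒  t = ln(C₀/C) / k
t = ln(58.5/3.55) / 0.009443 = 2.802 / 0.009443 ≈ 297 minutes

297 minutes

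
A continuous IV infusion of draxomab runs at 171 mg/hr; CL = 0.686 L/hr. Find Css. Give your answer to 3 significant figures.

Css = infusion rate / CL = 171 / 0.686 ≈ 249 µg/mL

249 µg/mL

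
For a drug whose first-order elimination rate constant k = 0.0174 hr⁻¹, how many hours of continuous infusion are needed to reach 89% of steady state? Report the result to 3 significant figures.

127 hours

f = 1 − e^(−kt)  ⇒  t = −ln(1 − f) / k
t = −ln(1 − 0.89) / 0.01740 = 2.207 / 0.01740 ≈ 127 hours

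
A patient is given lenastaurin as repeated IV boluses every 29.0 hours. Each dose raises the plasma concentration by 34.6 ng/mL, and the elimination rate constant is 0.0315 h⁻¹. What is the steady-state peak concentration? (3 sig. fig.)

Fraction remaining after one interval: e^(−kτ) = e^(−0.03150 × 29.0) = 0.4011
R = 1 / (1 − 0.4011) = 1.670
Css,max = 34.6 × 1.670 ≈ 57.8 ng/mL

57.8 ng/mL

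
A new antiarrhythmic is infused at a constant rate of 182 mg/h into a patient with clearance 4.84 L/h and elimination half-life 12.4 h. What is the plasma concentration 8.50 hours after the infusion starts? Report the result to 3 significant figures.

Css = rate / CL = 182 / 4.84 = 37.60 µg/mL
k = ln 2 / 12.4 = 0.05590 h⁻¹
C(t) = Css (1 − e^(−kt)) = 37.60 × (1 − e^(−0.4751)) = 37.60 × 0.3782 ≈ 14.2 µg/mL

14.2 µg/mL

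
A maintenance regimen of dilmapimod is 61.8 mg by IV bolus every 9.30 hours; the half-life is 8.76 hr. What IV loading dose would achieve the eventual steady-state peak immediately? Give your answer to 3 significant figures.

119 mg

k = ln 2 / 8.76 = 0.07913 hr⁻¹
Accumulation ratio R = 1 / (1 − e^(−kτ)) = 1 / (1 − e^(−0.07913×9.30)) = 1 / (1 − 0.4791) = 1.920
Loading dose = maintenance dose × R = 61.8 × 1.920 ≈ 119 mg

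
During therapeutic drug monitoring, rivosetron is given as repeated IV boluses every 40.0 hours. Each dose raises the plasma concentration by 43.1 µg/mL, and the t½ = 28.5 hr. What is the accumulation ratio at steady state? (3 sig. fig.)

1.61

k = ln 2 / 28.5 = 0.02432 hr⁻¹
Fraction remaining after one interval: e^(−kτ) = e^(−0.02432 × 40.0) = 0.3780
R = 1 / (1 − 0.3780) = 1 / 0.6220 ≈ 1.61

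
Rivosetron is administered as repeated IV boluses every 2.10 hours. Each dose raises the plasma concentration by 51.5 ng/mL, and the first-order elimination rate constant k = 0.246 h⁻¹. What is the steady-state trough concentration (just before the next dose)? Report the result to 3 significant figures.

Fraction remaining after one interval: e^(−kτ) = e^(−0.2460 × 2.10) = 0.5965
R = 1 / (1 − 0.5965) = 2.479
Css,max = 51.5 × 2.479 = 127.6 ng/mL
Css,min = Css,max × e^(−kτ) = 127.6 × 0.5965 ≈ 76.1 ng/mL

76.1 ng/mL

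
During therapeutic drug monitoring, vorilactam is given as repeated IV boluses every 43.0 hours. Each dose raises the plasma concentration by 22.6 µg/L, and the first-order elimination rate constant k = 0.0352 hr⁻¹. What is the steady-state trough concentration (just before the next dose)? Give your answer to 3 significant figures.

6.38 µg/L

Fraction remaining after one interval: e^(−kτ) = e^(−0.03520 × 43.0) = 0.2201
R = 1 / (1 − 0.2201) = 1.282
Css,max = 22.6 × 1.282 = 28.98 µg/L
Css,min = Css,max × e^(−kτ) = 28.98 × 0.2201 ≈ 6.38 µg/L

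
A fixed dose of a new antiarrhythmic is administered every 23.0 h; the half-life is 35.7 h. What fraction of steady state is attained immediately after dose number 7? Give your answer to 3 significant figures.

0.956

k = ln 2 / 35.7 = 0.01942 h⁻¹
f_n = 1 − e^(−nkτ) = 1 − e^(−7 × 0.01942 × 23.0) = 1 − e^(−3.126) = 1 − 0.04389 ≈ 0.956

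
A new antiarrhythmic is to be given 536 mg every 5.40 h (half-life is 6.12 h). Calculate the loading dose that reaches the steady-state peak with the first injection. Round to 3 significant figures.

1170 mg

k = ln 2 / 6.12 = 0.1133 h⁻¹
Accumulation ratio R = 1 / (1 − e^(−kτ)) = 1 / (1 − e^(−0.1133×5.40)) = 1 / (1 − 0.5425) = 2.186
Loading dose = maintenance dose × R = 536 × 2.186 ≈ 1170 mg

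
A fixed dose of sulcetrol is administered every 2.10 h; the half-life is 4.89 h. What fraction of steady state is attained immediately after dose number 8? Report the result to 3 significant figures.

0.908

k = ln 2 / 4.89 = 0.1417 h⁻¹
f_n = 1 − e^(−nkτ) = 1 − e^(−8 × 0.1417 × 2.10) = 1 − e^(−2.381) = 1 − 0.09242 ≈ 0.908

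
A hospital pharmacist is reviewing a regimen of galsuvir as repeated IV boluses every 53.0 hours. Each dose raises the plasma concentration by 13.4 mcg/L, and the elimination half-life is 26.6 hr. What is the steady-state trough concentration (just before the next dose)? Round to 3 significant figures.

k = ln 2 / 26.6 = 0.02606 hr⁻¹
Fraction remaining after one interval: e^(−kτ) = e^(−0.02606 × 53.0) = 0.2513
R = 1 / (1 − 0.2513) = 1.336
Css,max = 13.4 × 1.336 = 17.90 mcg/L
Css,min = Css,max × e^(−kτ) = 17.90 × 0.2513 ≈ 4.50 mcg/L

4.50 mcg/L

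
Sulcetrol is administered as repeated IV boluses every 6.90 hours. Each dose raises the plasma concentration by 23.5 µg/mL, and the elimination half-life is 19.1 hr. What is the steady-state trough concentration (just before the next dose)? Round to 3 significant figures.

k = ln 2 / 19.1 = 0.03629 hr⁻¹
Fraction remaining after one interval: e^(−kτ) = e^(−0.03629 × 6.90) = 0.7785
R = 1 / (1 − 0.7785) = 4.514
Css,max = 23.5 × 4.514 = 106.1 µg/mL
Css,min = Css,max × e^(−kτ) = 106.1 × 0.7785 ≈ 82.6 µg/mL

82.6 µg/mL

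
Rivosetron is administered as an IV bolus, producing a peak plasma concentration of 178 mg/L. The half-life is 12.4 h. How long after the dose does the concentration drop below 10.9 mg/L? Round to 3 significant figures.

50.0 hours

k = ln 2 / 12.4 = 0.05590 h⁻¹
C(t) = C₀ e^(−kt)  ⇒  t = ln(C₀/C) / k
t = ln(178/10.9) / 0.05590 = 2.793 / 0.05590 ≈ 50.0 hours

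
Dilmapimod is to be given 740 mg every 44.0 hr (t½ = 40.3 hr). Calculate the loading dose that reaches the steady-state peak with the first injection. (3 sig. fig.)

1390 mg

k = ln 2 / 40.3 = 0.01720 hr⁻¹
Accumulation ratio R = 1 / (1 − e^(−kτ)) = 1 / (1 − e^(−0.01720×44.0)) = 1 / (1 − 0.4692) = 1.884
Loading dose = maintenance dose × R = 740 × 1.884 ≈ 1390 mg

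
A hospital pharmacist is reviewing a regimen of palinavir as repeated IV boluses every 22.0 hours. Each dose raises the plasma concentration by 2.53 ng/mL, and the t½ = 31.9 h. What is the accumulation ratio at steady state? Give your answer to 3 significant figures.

2.63

k = ln 2 / 31.9 = 0.02173 h⁻¹
Fraction remaining after one interval: e^(−kτ) = e^(−0.02173 × 22.0) = 0.6200
R = 1 / (1 − 0.6200) = 1 / 0.3800 ≈ 2.63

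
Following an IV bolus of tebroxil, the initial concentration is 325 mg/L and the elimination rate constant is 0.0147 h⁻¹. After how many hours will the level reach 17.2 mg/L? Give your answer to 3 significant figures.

C(t) = C₀ e^(−kt)  ⇒  t = ln(C₀/C) / k
t = ln(325/17.2) / 0.01470 = 2.939 / 0.01470 ≈ 200 hours

200 hours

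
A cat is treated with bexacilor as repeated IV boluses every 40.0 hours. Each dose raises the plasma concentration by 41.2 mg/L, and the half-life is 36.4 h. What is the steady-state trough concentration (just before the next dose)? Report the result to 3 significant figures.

k = ln 2 / 36.4 = 0.01904 h⁻¹
Fraction remaining after one interval: e^(−kτ) = e^(−0.01904 × 40.0) = 0.4669
R = 1 / (1 − 0.4669) = 1.876
Css,max = 41.2 × 1.876 = 77.28 mg/L
Css,min = Css,max × e^(−kτ) = 77.28 × 0.4669 ≈ 36.1 mg/L

36.1 mg/L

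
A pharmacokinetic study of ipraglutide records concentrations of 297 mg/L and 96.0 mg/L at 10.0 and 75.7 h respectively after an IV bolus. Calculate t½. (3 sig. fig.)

40.3 hours

k = ln(C₁/C₂) / (t₂ − t₁) = ln(297/96.0) / (75.7 − 10.0)
  = 1.129 / 65.70 = 0.01719 h⁻¹
t½ = ln 2 / k = ln 2 / 0.01719 ≈ 40.3 hours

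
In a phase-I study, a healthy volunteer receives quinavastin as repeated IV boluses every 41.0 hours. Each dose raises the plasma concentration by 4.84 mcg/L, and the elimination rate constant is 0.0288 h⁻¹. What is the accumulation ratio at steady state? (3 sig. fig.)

1.44

Fraction remaining after one interval: e^(−kτ) = e^(−0.02880 × 41.0) = 0.3070
R = 1 / (1 − 0.3070) = 1 / 0.6930 ≈ 1.44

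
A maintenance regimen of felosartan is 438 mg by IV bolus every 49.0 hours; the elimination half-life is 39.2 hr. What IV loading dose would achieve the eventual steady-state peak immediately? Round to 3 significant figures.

756 mg

k = ln 2 / 39.2 = 0.01768 hr⁻¹
Accumulation ratio R = 1 / (1 − e^(−kτ)) = 1 / (1 − e^(−0.01768×49.0)) = 1 / (1 − 0.4204) = 1.725
Loading dose = maintenance dose × R = 438 × 1.725 ≈ 756 mg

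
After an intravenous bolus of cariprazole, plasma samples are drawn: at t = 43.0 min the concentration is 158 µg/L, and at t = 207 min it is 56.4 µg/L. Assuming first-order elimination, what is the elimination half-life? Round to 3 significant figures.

110 minutes

k = ln(C₁/C₂) / (t₂ − t₁) = ln(158/56.4) / (207 − 43.0)
  = 1.030 / 164.0 = 0.006281 min⁻¹
t½ = ln 2 / k = ln 2 / 0.006281 ≈ 110 minutes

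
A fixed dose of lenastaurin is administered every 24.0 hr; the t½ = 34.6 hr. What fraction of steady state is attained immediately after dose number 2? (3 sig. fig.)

0.618

k = ln 2 / 34.6 = 0.02003 hr⁻¹
f_n = 1 − e^(−nkτ) = 1 − e^(−2 × 0.02003 × 24.0) = 1 − e^(−0.9616) = 1 − 0.3823 ≈ 0.618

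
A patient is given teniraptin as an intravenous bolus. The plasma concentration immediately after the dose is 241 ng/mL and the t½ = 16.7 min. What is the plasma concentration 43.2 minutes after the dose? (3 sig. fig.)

40.1 ng/mL

k = ln 2 / 16.7 = 0.04151 min⁻¹
C(t) = C₀ e^(−kt) = 241 × e^(−0.04151 × 43.2) = 241 × e^(−1.793) = 241 × 0.1665 ≈ 40.1 ng/mL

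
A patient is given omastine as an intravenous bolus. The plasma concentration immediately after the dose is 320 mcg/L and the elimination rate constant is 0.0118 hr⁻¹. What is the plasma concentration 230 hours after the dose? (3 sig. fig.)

21.2 mcg/L

C(t) = C₀ e^(−kt) = 320 × e^(−0.01180 × 230) = 320 × e^(−2.714) = 320 × 0.06627 ≈ 21.2 mcg/L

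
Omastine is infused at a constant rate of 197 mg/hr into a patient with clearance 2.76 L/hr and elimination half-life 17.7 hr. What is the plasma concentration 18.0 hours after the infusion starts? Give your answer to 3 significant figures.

36.1 µg/mL

Css = rate / CL = 197 / 2.76 = 71.38 µg/mL
k = ln 2 / 17.7 = 0.03916 hr⁻¹
C(t) = Css (1 − e^(−kt)) = 71.38 × (1 − e^(−0.7049)) = 71.38 × 0.5058 ≈ 36.1 µg/mL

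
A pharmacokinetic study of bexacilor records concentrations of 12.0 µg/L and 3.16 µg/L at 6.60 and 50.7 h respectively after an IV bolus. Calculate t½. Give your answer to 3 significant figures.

22.9 hours

k = ln(C₁/C₂) / (t₂ − t₁) = ln(12.0/3.16) / (50.7 − 6.60)
  = 1.334 / 44.10 = 0.03026 h⁻¹
t½ = ln 2 / k = ln 2 / 0.03026 ≈ 22.9 hours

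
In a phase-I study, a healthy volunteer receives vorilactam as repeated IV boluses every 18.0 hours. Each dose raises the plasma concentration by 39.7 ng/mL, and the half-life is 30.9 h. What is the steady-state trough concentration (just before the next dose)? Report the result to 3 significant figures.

79.8 ng/mL

k = ln 2 / 30.9 = 0.02243 h⁻¹
Fraction remaining after one interval: e^(−kτ) = e^(−0.02243 × 18.0) = 0.6678
R = 1 / (1 − 0.6678) = 3.010
Css,max = 39.7 × 3.010 = 119.5 ng/mL
Css,min = Css,max × e^(−kτ) = 119.5 × 0.6678 ≈ 79.8 ng/mL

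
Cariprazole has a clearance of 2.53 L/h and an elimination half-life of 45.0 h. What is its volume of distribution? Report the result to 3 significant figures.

164 L

k = ln 2 / t½ = ln 2 / 45.0 = 0.01540 h⁻¹
V = CL / k = 2.53 / 0.01540 ≈ 164 L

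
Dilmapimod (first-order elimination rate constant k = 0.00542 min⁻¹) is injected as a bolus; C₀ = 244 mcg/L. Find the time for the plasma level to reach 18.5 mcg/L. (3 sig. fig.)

C(t) = C₀ e^(−kt)  ⇒  t = ln(C₀/C) / k
t = ln(244/18.5) / 0.005420 = 2.579 / 0.005420 ≈ 476 minutes

476 minutes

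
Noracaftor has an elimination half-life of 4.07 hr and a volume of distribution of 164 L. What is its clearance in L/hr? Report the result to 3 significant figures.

k = ln 2 / t½ = ln 2 / 4.07 = 0.1703 hr⁻¹
CL = k · V = 0.1703 × 164 ≈ 27.9 L/hr

27.9 L/hr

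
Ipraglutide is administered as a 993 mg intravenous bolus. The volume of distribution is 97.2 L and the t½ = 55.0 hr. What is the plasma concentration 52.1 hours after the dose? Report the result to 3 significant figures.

5.30 µg/mL

C₀ = dose / V = 993 / 97.2 = 10.22 µg/mL
k = ln 2 / 55.0 = 0.01260 hr⁻¹
C(t) = C₀ e^(−kt) = 10.22 × e^(−0.01260 × 52.1) = 10.22 × e^(−0.6566) = 10.22 × 0.5186 ≈ 5.30 µg/mL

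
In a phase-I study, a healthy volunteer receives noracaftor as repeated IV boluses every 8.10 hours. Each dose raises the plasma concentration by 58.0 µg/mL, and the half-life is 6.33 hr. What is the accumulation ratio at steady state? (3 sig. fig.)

1.70

k = ln 2 / 6.33 = 0.1095 hr⁻¹
Fraction remaining after one interval: e^(−kτ) = e^(−0.1095 × 8.10) = 0.4119
R = 1 / (1 − 0.4119) = 1 / 0.5881 ≈ 1.70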